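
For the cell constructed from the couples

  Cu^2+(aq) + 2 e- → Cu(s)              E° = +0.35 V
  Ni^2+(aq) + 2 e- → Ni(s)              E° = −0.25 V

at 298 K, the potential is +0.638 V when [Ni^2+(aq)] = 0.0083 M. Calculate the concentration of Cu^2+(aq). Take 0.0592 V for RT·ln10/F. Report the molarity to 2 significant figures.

0.16 M

With Cu²⁺/Cu at the cathode and Ni²⁺/Ni at the anode, E°cell = +0.35 − (−0.25) = +0.60 V (n = 2).
Since E = E° − (0.0592/n)·log Q, log Q = n(E° − E)/0.0592 = −1.284.
The balanced reaction is Cu^2+(aq) + Ni(s) → Cu(s) + Ni^2+(aq), so Q = [Ni^2+(aq)] / [Cu^2+(aq)].
Solving for the unknown gives log [Cu^2+(aq)] = −0.797, so [Cu^2+(aq)] ≈ 0.16 M.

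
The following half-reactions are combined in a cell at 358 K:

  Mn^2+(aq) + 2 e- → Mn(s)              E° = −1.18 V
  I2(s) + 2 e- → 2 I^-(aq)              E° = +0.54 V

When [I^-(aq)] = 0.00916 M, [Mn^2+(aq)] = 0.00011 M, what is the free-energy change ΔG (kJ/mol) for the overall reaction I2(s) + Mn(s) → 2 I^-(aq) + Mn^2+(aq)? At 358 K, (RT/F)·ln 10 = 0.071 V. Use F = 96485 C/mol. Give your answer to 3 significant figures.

−387 kJ/mol

E°cell = +0.54 − (−1.18) = +1.72 V; the balanced reaction transfers n = 2 electrons.
The reaction quotient is [I^-(aq)]^2·[Mn^2+(aq)] = 9.23×10^−9; by Nernst, E = +1.72 − (0.071/2)(−8.035) = +2.0052 V.
Finally ΔG = −nFE = −(2)(96485 C/mol)(+2.0052 V) = −387 kJ/mol.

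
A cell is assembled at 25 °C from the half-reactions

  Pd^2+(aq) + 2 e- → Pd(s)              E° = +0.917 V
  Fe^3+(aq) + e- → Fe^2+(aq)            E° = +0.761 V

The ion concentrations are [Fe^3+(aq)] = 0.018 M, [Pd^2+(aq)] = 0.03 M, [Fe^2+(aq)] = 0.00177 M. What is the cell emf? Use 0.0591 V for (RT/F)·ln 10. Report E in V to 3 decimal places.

Pd²⁺/Pd is reduced (cathode, E° = +0.917 V) and Fe³⁺/Fe²⁺ is oxidized (anode).
E°cell = +0.917 − (+0.761) = +0.156 V, with n = 2 electrons transferred.
The balanced reaction is Pd^2+(aq) + 2 Fe^2+(aq) → Pd(s) + 2 Fe^3+(aq), so Q = [Fe^3+(aq)]^2 / ([Pd^2+(aq)]·[Fe^2+(aq)]^2) = 3.45×10^3 and log Q = 3.537.
Applying E = E° − (RT ln10/nF)·log Q gives +0.156 − (0.0591/2)(3.537) = +0.051 V.

+0.051 V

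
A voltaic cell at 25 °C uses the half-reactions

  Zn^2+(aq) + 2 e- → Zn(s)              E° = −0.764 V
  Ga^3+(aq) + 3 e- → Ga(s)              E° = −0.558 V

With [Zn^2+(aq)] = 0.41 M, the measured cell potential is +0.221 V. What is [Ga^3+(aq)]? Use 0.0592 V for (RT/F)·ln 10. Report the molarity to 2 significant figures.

1.5 M

Ga³⁺/Ga is the cathode (higher E°); E°cell = −0.558 − (−0.764) = +0.206 V with n = 6.
Rearranging E = E° − (0.0592/n)·log Q gives log Q = 6(+0.206 − (+0.221))/0.0592 = −1.520.
Balancing electrons gives 2 Ga^3+(aq) + 3 Zn(s) → 2 Ga(s) + 3 Zn^2+(aq); thus Q = [Zn^2+(aq)]^3 / [Ga^3+(aq)]^2.
Isolating [Ga^3+(aq)] in Q = 10^{−1.520} yields log [Ga^3+(aq)] = 0.179, i.e. 1.5 M.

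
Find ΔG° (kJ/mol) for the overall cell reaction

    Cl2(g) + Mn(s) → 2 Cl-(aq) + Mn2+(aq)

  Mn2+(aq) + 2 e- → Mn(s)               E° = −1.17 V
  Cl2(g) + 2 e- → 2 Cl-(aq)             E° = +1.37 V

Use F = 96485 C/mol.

−490 kJ/mol

In the reaction as written Cl2(g) is reduced, so the Cl₂/Cl⁻ couple is the cathode and Mn²⁺/Mn is the anode.
E°cell = +1.37 − (−1.17) = +2.54 V; balancing electrons gives n = 2.
ΔG° = −nFE°cell = −(2)(96485)(+2.54) J/mol = −490 kJ/mol.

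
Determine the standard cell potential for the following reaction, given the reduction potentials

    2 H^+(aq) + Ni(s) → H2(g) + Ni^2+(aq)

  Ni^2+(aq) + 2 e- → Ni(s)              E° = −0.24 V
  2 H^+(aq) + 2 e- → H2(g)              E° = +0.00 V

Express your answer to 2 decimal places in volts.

+0.24 V

In the reaction as written, H^+(aq) is reduced (cathode) and Ni^2+(aq) is produced by oxidation at the anode.
E°cell = E°(cathode) − E°(anode) = +0.00 − (−0.24) = +0.24 V.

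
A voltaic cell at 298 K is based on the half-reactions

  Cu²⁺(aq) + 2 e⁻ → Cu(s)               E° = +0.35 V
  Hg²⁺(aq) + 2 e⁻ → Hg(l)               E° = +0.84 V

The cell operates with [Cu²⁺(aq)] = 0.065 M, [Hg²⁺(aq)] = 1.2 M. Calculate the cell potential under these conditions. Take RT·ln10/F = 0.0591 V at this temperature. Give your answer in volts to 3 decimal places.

Hg²⁺/Hg is reduced (cathode, E° = +0.84 V) and Cu²⁺/Cu is oxidized (anode).
E°cell = +0.84 − (+0.35) = +0.49 V, with n = 2 electrons transferred.
Balancing gives Hg²⁺(aq) + Cu(s) → Hg(l) + Cu²⁺(aq); hence Q = [Cu²⁺(aq)] / [Hg²⁺(aq)] = 0.0542 (log Q = −1.266).
E = E° − (0.0591/n)·log Q = +0.49 − (0.0591/2)(−1.266) = +0.527 V.

+0.527 V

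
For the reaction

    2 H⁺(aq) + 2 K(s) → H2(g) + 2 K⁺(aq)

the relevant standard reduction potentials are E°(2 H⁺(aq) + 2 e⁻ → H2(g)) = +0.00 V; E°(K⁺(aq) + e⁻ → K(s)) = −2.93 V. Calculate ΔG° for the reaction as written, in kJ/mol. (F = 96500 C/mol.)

In the reaction as written H⁺(aq) is reduced, so the 2H⁺/H₂ couple is the cathode and K⁺/K is the anode.
E°cell = +0.00 − (−2.93) = +2.93 V; balancing electrons gives n = 2.
ΔG° = −nFE°cell = −(2)(96500)(+2.93) J/mol = −565 kJ/mol.

−565 kJ/mol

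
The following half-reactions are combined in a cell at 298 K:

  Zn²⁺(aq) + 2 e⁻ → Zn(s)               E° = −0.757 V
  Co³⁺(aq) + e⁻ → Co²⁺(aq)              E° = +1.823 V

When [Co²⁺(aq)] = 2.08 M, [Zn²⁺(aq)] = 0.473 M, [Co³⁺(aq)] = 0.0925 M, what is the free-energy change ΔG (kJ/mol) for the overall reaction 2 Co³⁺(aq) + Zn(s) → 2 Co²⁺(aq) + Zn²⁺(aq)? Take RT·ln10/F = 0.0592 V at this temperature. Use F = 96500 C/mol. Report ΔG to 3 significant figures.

−484 kJ/mol

The standard cell potential is +1.823 − (−0.757) = +2.580 V, with n = 2 electrons in the balanced equation.
Here Q = ([Co²⁺(aq)]^2·[Zn²⁺(aq)]) / [Co³⁺(aq)]^2 = 239 (log Q = 2.379), giving E = +2.580 − (0.0592/2)·(2.379) = +2.5096 V.
Then ΔG = −nFE = −2 × 96500 × +2.5096 J/mol = −484 kJ/mol.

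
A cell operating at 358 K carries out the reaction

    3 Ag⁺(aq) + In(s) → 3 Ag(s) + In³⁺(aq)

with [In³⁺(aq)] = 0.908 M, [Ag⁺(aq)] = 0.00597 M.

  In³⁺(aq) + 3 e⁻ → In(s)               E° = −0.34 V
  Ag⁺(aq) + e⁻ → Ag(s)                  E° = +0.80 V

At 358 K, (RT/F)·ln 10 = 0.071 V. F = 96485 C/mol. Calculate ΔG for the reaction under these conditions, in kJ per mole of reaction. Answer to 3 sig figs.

−285 kJ/mol

With Ag⁺/Ag reduced at the cathode, E°cell = +0.80 − (−0.34) = +1.14 V and n = 3.
Here Q = [In³⁺(aq)] / [Ag⁺(aq)]^3 = 4.27×10^6 (log Q = 6.630), giving E = +1.14 − (0.071/3)·(6.630) = +0.9831 V.
ΔG = −nFE = −(3)(96485)(+0.9831) J/mol = −285 kJ/mol.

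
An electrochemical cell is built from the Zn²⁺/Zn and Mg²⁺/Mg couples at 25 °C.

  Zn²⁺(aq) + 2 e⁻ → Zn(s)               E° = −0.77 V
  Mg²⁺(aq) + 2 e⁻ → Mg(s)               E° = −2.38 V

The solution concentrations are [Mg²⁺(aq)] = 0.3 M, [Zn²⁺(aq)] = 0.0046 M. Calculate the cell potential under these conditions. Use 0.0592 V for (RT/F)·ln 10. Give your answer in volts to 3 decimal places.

Zn²⁺/Zn is reduced (cathode, E° = −0.77 V) and Mg²⁺/Mg is oxidized (anode).
E°cell = −0.77 − (−2.38) = +1.61 V, with n = 2 electrons transferred.
The balanced reaction is Zn²⁺(aq) + Mg(s) → Zn(s) + Mg²⁺(aq), so Q = [Mg²⁺(aq)] / [Zn²⁺(aq)] = 65.2 and log Q = 1.814.
E = E° − (0.0592/n)·log Q = +1.61 − (0.0592/2)(1.814) = +1.556 V.

+1.556 V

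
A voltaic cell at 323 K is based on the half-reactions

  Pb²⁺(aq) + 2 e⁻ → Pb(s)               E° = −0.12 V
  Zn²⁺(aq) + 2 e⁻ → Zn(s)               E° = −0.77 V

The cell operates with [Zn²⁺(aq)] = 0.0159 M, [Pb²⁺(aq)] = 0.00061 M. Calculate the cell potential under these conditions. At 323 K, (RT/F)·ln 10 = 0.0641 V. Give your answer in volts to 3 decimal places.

+0.605 V

Pb²⁺/Pb is reduced (cathode, E° = −0.12 V) and Zn²⁺/Zn is oxidized (anode).
E°cell = −0.12 − (−0.77) = +0.65 V, with n = 2 electrons transferred.
Balancing gives Pb²⁺(aq) + Zn(s) → Pb(s) + Zn²⁺(aq); hence Q = [Zn²⁺(aq)] / [Pb²⁺(aq)] = 26.1 (log Q = 1.416).
E = E° − (0.0641/n)·log Q = +0.65 − (0.0641/2)(1.416) = +0.605 V.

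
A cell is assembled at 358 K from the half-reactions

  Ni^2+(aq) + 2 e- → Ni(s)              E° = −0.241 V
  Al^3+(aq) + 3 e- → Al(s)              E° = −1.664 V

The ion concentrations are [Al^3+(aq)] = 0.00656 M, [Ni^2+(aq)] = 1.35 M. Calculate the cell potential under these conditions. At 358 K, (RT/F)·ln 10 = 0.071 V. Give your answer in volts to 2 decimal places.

Ni²⁺/Ni is reduced (cathode, E° = −0.241 V) and Al³⁺/Al is oxidized (anode).
The standard potential is −0.241 − (−1.664) = +1.423 V and the balanced reaction transfers n = 6 electrons.
The balanced reaction is 3 Ni^2+(aq) + 2 Al(s) → 3 Ni(s) + 2 Al^3+(aq), so Q = [Al^3+(aq)]^2 / [Ni^2+(aq)]^3 = 1.75×10^−5 and log Q = −4.757.
By the Nernst equation, E = +1.423 − (0.071/6)·(−4.757) = +1.48 V.

+1.48 V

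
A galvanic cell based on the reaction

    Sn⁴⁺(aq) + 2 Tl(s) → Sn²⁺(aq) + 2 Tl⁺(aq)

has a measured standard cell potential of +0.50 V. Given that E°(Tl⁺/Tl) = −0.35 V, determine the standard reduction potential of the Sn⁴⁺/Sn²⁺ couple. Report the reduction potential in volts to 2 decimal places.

+0.15 V

In the reaction as written the Sn⁴⁺/Sn²⁺ couple is reduced (cathode) and Tl⁺/Tl is oxidized (anode), so E°cell = E°(Sn⁴⁺/Sn²⁺) − E°(Tl⁺/Tl).
E°(Sn⁴⁺/Sn²⁺) = E°cell + E°(anode) = +0.50 + (−0.35) = +0.15 V.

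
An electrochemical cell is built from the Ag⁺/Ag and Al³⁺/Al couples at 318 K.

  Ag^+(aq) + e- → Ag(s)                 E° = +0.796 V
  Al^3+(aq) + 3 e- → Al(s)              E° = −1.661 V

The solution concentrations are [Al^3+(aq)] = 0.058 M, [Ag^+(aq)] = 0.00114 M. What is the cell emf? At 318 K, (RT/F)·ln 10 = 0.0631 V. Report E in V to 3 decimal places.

Since E°(Ag⁺/Ag) > E°(Al³⁺/Al), Ag⁺/Ag serves as the cathode.
The standard potential is +0.796 − (−1.661) = +2.457 V and the balanced reaction transfers n = 3 electrons.
The balanced reaction is 3 Ag^+(aq) + Al(s) → 3 Ag(s) + Al^3+(aq), so Q = [Al^3+(aq)] / [Ag^+(aq)]^3 = 3.91×10^7 and log Q = 7.593.
Applying E = E° − (RT ln10/nF)·log Q gives +2.457 − (0.0631/3)(7.593) = +2.297 V.

+2.297 V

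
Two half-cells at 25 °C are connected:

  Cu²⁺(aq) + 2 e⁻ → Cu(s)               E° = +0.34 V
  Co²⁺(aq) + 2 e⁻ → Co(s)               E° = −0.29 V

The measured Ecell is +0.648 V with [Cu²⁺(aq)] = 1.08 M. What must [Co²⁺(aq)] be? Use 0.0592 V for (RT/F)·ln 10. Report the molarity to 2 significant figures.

0.27 M

Cu²⁺/Cu is the cathode (higher E°); E°cell = +0.34 − (−0.29) = +0.63 V with n = 2.
Since E = E° − (0.0592/n)·log Q, log Q = n(E° − E)/0.0592 = −0.608.
The balanced reaction is Cu²⁺(aq) + Co(s) → Cu(s) + Co²⁺(aq), so Q = [Co²⁺(aq)] / [Cu²⁺(aq)].
Isolating [Co²⁺(aq)] in Q = 10^{−0.608} yields log [Co²⁺(aq)] = −0.575, i.e. 0.27 M.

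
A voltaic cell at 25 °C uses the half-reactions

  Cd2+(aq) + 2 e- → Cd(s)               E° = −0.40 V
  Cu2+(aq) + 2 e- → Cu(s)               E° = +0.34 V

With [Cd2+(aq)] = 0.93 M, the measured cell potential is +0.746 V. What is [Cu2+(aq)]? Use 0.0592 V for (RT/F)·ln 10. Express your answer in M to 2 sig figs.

With Cu²⁺/Cu at the cathode and Cd²⁺/Cd at the anode, E°cell = +0.34 − (−0.40) = +0.74 V (n = 2).
Rearranging E = E° − (0.0592/n)·log Q gives log Q = 2(+0.74 − (+0.746))/0.0592 = −0.203.
Balancing electrons gives Cu2+(aq) + Cd(s) → Cu(s) + Cd2+(aq); thus Q = [Cd2+(aq)] / [Cu2+(aq)].
Isolating [Cu2+(aq)] in Q = 10^{−0.203} yields log [Cu2+(aq)] = 0.171, i.e. 1.5 M.

1.5 M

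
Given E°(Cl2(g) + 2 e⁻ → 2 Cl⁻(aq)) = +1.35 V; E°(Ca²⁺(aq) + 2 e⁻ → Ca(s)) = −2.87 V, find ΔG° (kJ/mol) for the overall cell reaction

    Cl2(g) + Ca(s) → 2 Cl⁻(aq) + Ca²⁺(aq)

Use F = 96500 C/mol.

In the reaction as written Cl2(g) is reduced, so the Cl₂/Cl⁻ couple is the cathode and Ca²⁺/Ca is the anode.
E°cell = +1.35 − (−2.87) = +4.22 V; balancing electrons gives n = 2.
ΔG° = −nFE°cell = −(2)(96500)(+4.22) J/mol = −814 kJ/mol.

−814 kJ/mol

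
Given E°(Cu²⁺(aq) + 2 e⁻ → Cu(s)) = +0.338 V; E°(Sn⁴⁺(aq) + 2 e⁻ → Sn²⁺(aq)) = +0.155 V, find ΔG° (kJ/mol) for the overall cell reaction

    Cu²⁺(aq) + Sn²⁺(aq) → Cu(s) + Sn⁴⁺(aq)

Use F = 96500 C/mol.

−35.3 kJ/mol

In the reaction as written Cu²⁺(aq) is reduced, so the Cu²⁺/Cu couple is the cathode and Sn⁴⁺/Sn²⁺ is the anode.
E°cell = +0.338 − (+0.155) = +0.183 V; balancing electrons gives n = 2.
ΔG° = −nFE°cell = −(2)(96500)(+0.183) J/mol = −35.3 kJ/mol.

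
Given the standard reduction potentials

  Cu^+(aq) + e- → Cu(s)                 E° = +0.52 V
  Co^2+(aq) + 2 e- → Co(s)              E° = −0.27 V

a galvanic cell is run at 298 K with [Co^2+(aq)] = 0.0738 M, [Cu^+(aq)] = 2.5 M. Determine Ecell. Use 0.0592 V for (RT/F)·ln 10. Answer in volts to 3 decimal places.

The Cu⁺/Cu couple has the more positive E°, so it is the cathode; Co²⁺/Co is the anode.
E°cell = +0.52 − (−0.27) = +0.79 V, with n = 2 electrons transferred.
The balanced reaction is 2 Cu^+(aq) + Co(s) → 2 Cu(s) + Co^2+(aq), so Q = [Co^2+(aq)] / [Cu^+(aq)]^2 = 0.0118 and log Q = −1.928.
By the Nernst equation, E = +0.79 − (0.0592/2)·(−1.928) = +0.847 V.

+0.847 V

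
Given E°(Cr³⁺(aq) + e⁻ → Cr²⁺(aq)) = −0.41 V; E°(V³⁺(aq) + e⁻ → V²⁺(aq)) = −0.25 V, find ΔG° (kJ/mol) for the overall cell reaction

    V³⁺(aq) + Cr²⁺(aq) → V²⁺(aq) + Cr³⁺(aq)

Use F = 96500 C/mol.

In the reaction as written V³⁺(aq) is reduced, so the V³⁺/V²⁺ couple is the cathode and Cr³⁺/Cr²⁺ is the anode.
E°cell = −0.25 − (−0.41) = +0.16 V; balancing electrons gives n = 1.
ΔG° = −nFE°cell = −(1)(96500)(+0.16) J/mol = −15.4 kJ/mol.

−15.4 kJ/mol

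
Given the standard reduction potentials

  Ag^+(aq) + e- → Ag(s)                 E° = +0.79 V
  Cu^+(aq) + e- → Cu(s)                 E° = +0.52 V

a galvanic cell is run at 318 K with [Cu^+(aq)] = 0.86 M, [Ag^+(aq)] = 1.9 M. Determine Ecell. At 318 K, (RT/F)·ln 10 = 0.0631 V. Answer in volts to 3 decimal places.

+0.292 V

The Ag⁺/Ag couple has the more positive E°, so it is the cathode; Cu⁺/Cu is the anode.
E°cell = +0.79 − (+0.52) = +0.27 V, with n = 1 electron transferred.
The balanced reaction is Ag^+(aq) + Cu(s) → Ag(s) + Cu^+(aq), so Q = [Cu^+(aq)] / [Ag^+(aq)] = 0.453 and log Q = −0.344.
E = E° − (0.0631/n)·log Q = +0.27 − (0.0631/1)(−0.344) = +0.292 V.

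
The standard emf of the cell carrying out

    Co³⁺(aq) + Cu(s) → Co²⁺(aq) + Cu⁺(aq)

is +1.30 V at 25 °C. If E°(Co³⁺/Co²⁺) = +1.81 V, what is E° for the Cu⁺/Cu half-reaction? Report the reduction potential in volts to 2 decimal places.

In the reaction as written the Co³⁺/Co²⁺ couple is reduced (cathode) and Cu⁺/Cu is oxidized (anode), so E°cell = E°(Co³⁺/Co²⁺) − E°(Cu⁺/Cu).
E°(Cu⁺/Cu) = E°(cathode) − E°cell = +1.81 − (+1.30) = +0.51 V.

+0.51 V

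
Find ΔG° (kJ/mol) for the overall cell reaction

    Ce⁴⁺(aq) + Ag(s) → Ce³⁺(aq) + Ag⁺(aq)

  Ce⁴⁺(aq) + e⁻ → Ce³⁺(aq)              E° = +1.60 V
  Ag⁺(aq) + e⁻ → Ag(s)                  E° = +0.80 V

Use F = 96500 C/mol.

In the reaction as written Ce⁴⁺(aq) is reduced, so the Ce⁴⁺/Ce³⁺ couple is the cathode and Ag⁺/Ag is the anode.
E°cell = +1.60 − (+0.80) = +0.80 V; balancing electrons gives n = 1.
ΔG° = −nFE°cell = −(1)(96500)(+0.80) J/mol = −77.2 kJ/mol.

−77.2 kJ/mol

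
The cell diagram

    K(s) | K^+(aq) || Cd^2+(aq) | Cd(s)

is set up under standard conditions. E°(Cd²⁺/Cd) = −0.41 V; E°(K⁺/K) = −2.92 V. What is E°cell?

+2.51 V

By convention the left-hand electrode in cell notation is the anode (oxidation) and the right-hand electrode is the cathode (reduction).
E°cell = E°(right) − E°(left) = −0.41 − (−2.92) = +2.51 V.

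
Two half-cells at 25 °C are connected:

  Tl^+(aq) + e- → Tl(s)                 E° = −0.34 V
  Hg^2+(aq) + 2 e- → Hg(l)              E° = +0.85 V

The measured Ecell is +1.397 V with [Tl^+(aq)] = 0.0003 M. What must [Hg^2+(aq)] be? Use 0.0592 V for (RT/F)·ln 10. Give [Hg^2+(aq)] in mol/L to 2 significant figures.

0.89 M

The Hg²⁺/Hg couple has the larger reduction potential, so it is the cathode: E°cell = +0.85 − (−0.34) = +1.19 V and n = 2.
Rearranging E = E° − (0.0592/n)·log Q gives log Q = 2(+1.19 − (+1.397))/0.0592 = −6.993.
For Hg^2+(aq) + 2 Tl(s) → Hg(l) + 2 Tl^+(aq), the reaction quotient is Q = [Tl^+(aq)]^2 / [Hg^2+(aq)].
Isolating [Hg^2+(aq)] in Q = 10^{−6.993} yields log [Hg^2+(aq)] = −0.053, i.e. 0.89 M.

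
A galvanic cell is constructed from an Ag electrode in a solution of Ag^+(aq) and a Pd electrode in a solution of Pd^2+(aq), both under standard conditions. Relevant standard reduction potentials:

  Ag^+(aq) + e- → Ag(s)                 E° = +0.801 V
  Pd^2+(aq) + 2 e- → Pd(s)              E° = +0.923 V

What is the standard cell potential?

The Pd²⁺/Pd couple has the higher E°, so Pd ion is reduced (cathode) and Ag is oxidized (anode).
E°cell = E°(cathode) − E°(anode) = +0.923 − (+0.801) = +0.122 V.

+0.122 V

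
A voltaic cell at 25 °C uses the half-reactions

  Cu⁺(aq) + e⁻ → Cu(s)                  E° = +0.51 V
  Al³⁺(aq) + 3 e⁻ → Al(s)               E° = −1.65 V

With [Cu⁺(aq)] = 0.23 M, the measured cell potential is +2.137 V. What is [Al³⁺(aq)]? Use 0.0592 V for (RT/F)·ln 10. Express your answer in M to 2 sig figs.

Cu⁺/Cu is the cathode (higher E°); E°cell = +0.51 − (−1.65) = +2.16 V with n = 3.
Rearranging E = E° − (0.0592/n)·log Q gives log Q = 3(+2.16 − (+2.137))/0.0592 = 1.166.
The balanced reaction is 3 Cu⁺(aq) + Al(s) → 3 Cu(s) + Al³⁺(aq), so Q = [Al³⁺(aq)] / [Cu⁺(aq)]^3.
Solving for the unknown gives log [Al³⁺(aq)] = −0.749, so [Al³⁺(aq)] ≈ 0.18 M.

0.18 M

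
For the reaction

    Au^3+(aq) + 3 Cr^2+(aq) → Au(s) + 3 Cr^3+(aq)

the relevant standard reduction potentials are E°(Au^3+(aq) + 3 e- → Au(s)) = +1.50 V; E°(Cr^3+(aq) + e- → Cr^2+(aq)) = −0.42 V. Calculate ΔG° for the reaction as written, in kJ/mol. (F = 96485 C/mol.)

−556 kJ/mol

In the reaction as written Au^3+(aq) is reduced, so the Au³⁺/Au couple is the cathode and Cr³⁺/Cr²⁺ is the anode.
E°cell = +1.50 − (−0.42) = +1.92 V; balancing electrons gives n = 3.
ΔG° = −nFE°cell = −(3)(96485)(+1.92) J/mol = −556 kJ/mol.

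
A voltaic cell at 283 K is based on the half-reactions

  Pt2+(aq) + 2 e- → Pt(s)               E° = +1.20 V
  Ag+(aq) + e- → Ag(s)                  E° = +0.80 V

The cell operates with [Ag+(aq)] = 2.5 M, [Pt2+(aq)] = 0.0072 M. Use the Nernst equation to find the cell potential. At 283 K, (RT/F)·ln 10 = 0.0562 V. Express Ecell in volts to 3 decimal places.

Since E°(Pt²⁺/Pt) > E°(Ag⁺/Ag), Pt²⁺/Pt serves as the cathode.
E°cell = +1.20 − (+0.80) = +0.40 V, with n = 2 electrons transferred.
The balanced reaction is Pt2+(aq) + 2 Ag(s) → Pt(s) + 2 Ag+(aq), so Q = [Ag+(aq)]^2 / [Pt2+(aq)] = 868 and log Q = 2.939.
By the Nernst equation, E = +0.40 − (0.0562/2)·(2.939) = +0.317 V.

+0.317 V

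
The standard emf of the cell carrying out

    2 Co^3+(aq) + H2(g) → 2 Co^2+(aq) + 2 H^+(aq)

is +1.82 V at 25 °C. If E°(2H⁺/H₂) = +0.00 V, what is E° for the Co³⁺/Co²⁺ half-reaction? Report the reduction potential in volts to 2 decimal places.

In the reaction as written the Co³⁺/Co²⁺ couple is reduced (cathode) and 2H⁺/H₂ is oxidized (anode), so E°cell = E°(Co³⁺/Co²⁺) − E°(2H⁺/H₂).
E°(Co³⁺/Co²⁺) = E°cell + E°(anode) = +1.82 + (+0.00) = +1.82 V.

+1.82 V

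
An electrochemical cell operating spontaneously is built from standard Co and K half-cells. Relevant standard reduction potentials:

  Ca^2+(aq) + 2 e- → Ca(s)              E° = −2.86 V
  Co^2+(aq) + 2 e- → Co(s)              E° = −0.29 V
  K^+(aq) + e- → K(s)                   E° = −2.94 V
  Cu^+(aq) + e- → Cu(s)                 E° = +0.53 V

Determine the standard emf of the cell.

+2.65 V

Of the two couples in this cell, the one with the more positive reduction potential is reduced at the cathode: here that is Co²⁺/Co (−0.29 V); K⁺/K (−2.94 V) is the anode.
E°cell = E°(cathode) − E°(anode) = −0.29 − (−2.94) = +2.65 V.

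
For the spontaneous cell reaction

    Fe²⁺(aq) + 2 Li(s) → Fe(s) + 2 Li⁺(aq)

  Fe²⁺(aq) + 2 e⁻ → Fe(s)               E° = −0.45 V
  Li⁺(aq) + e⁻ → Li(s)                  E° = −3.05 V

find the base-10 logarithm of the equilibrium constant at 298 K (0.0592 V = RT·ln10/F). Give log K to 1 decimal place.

log K = 87.8

The Fe²⁺/Fe couple is reduced (cathode); E°cell = −0.45 − (−3.05) = +2.60 V with n = 2.
At equilibrium E = 0, so log K = nE°cell / 0.0592 = (2)(+2.60) / 0.0592 = 87.8.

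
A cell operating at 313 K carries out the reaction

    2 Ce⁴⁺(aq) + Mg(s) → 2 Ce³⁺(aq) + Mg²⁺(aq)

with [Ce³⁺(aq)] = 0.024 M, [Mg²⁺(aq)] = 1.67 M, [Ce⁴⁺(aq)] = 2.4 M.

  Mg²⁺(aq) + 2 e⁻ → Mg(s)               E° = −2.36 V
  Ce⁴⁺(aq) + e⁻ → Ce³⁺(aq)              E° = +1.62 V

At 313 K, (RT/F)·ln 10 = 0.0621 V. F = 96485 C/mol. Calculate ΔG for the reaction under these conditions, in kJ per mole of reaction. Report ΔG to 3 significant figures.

−791 kJ/mol

E°cell = +1.62 − (−2.36) = +3.98 V; the balanced reaction transfers n = 2 electrons.
Here Q = ([Ce³⁺(aq)]^2·[Mg²⁺(aq)]) / [Ce⁴⁺(aq)]^2 = 0.000167 (log Q = −3.777), giving E = +3.98 − (0.0621/2)·(−3.777) = +4.0973 V.
ΔG = −nFE = −(2)(96485)(+4.0973) J/mol = −791 kJ/mol.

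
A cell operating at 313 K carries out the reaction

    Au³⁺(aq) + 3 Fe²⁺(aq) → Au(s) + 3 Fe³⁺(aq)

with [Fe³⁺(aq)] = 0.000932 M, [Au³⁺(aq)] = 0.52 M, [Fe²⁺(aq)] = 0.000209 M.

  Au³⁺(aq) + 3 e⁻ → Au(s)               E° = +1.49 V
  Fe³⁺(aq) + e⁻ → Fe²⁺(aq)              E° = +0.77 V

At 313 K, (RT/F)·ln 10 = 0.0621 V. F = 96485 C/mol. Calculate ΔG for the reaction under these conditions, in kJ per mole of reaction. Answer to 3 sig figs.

With Au³⁺/Au reduced at the cathode, E°cell = +1.49 − (+0.77) = +0.72 V and n = 3.
Q = [Fe³⁺(aq)]^3 / ([Au³⁺(aq)]·[Fe²⁺(aq)]^3) = 171, so log Q = 2.232 and E = +0.72 − (0.0621/3)(2.232) = +0.6738 V.
Then ΔG = −nFE = −3 × 96485 × +0.6738 J/mol = −195 kJ/mol.

−195 kJ/mol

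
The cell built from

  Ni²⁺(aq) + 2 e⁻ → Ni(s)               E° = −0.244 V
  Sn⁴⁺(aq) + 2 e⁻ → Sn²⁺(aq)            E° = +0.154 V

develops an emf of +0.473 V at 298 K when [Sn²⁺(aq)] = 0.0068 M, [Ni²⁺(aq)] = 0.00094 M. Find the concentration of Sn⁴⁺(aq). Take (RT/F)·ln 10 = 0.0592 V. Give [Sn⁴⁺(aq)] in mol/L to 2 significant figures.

0.0022 M

With Sn⁴⁺/Sn²⁺ at the cathode and Ni²⁺/Ni at the anode, E°cell = +0.154 − (−0.244) = +0.398 V (n = 2).
Rearranging E = E° − (0.0592/n)·log Q gives log Q = 2(+0.398 − (+0.473))/0.0592 = −2.534.
For Sn⁴⁺(aq) + Ni(s) → Sn²⁺(aq) + Ni²⁺(aq), the reaction quotient is Q = ([Sn²⁺(aq)]·[Ni²⁺(aq)]) / [Sn⁴⁺(aq)].
Solving for the unknown gives log [Sn⁴⁺(aq)] = −2.660, so [Sn⁴⁺(aq)] ≈ 0.0022 M.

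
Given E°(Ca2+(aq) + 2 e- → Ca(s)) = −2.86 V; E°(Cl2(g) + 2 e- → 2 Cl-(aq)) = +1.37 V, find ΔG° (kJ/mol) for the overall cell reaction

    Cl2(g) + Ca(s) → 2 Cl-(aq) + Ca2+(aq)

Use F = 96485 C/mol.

−816 kJ/mol

In the reaction as written Cl2(g) is reduced, so the Cl₂/Cl⁻ couple is the cathode and Ca²⁺/Ca is the anode.
E°cell = +1.37 − (−2.86) = +4.23 V; balancing electrons gives n = 2.
ΔG° = −nFE°cell = −(2)(96485)(+4.23) J/mol = −816 kJ/mol.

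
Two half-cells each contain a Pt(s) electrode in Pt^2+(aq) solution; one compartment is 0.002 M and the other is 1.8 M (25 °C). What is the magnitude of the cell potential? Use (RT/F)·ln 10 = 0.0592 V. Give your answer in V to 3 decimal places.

0.087 V

For a concentration cell E°cell = 0, since both electrodes use the same couple.
The compartment with the higher Pt^2+(aq) concentration (1.8 M) acts as the cathode; ions are reduced there and produced at the dilute (0.002 M) anode.
With n = 2, Ecell = −(0.0592/2)·log([dilute]/[conc]) = −(0.0592/2)·log(0.002/1.8) = +0.087 V.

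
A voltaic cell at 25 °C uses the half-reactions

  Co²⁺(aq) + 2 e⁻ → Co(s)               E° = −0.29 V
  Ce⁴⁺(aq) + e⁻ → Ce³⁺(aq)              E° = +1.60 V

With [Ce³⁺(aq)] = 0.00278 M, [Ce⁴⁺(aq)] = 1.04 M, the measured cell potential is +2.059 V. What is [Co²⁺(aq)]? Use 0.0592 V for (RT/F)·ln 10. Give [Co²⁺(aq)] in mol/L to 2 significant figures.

0.27 M

With Ce⁴⁺/Ce³⁺ at the cathode and Co²⁺/Co at the anode, E°cell = +1.60 − (−0.29) = +1.89 V (n = 2).
From the Nernst equation, log Q = n(E° − E)/0.0592 = 2·(+1.89 − (+2.059))/0.0592 = −5.709.
For 2 Ce⁴⁺(aq) + Co(s) → 2 Ce³⁺(aq) + Co²⁺(aq), the reaction quotient is Q = ([Ce³⁺(aq)]^2·[Co²⁺(aq)]) / [Ce⁴⁺(aq)]^2.
Isolating [Co²⁺(aq)] in Q = 10^{−5.709} yields log [Co²⁺(aq)] = −0.563, i.e. 0.27 M.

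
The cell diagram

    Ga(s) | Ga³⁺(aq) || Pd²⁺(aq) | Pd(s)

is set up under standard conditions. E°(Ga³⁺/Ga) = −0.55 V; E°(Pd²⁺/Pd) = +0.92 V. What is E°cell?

+1.47 V

By convention the left-hand electrode in cell notation is the anode (oxidation) and the right-hand electrode is the cathode (reduction).
E°cell = E°(right) − E°(left) = +0.92 − (−0.55) = +1.47 V.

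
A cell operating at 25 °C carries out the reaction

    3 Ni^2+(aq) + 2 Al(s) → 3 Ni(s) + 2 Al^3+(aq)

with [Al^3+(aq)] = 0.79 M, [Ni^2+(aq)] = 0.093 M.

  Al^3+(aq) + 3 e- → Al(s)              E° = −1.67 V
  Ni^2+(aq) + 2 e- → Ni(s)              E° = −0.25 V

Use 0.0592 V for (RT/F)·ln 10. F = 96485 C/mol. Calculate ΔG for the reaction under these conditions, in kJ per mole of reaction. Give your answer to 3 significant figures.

E°cell = −0.25 − (−1.67) = +1.42 V; the balanced reaction transfers n = 6 electrons.
The reaction quotient is [Al^3+(aq)]^2 / [Ni^2+(aq)]^3 = 776; by Nernst, E = +1.42 − (0.0592/6)(2.890) = +1.3915 V.
Then ΔG = −nFE = −6 × 96485 × +1.3915 J/mol = −806 kJ/mol.

−806 kJ/mol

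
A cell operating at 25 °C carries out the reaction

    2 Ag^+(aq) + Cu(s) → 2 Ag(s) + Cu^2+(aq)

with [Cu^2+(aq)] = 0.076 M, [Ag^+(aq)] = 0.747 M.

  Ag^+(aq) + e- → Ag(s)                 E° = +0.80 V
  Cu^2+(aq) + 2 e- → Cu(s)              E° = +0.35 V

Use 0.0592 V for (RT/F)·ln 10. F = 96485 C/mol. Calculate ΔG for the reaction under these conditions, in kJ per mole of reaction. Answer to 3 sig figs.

With Ag⁺/Ag reduced at the cathode, E°cell = +0.80 − (+0.35) = +0.45 V and n = 2.
Here Q = [Cu^2+(aq)] / [Ag^+(aq)]^2 = 0.136 (log Q = −0.866), giving E = +0.45 − (0.0592/2)·(−0.866) = +0.4756 V.
Then ΔG = −nFE = −2 × 96485 × +0.4756 J/mol = −91.8 kJ/mol.

−91.8 kJ/mol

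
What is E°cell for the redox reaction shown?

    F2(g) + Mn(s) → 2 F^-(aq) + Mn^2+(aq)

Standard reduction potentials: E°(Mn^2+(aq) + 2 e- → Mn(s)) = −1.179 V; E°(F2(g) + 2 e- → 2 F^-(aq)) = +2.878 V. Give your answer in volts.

+4.057 V

F2(g) gains electrons, so the F₂/F⁻ couple is the cathode; the Mn²⁺/Mn couple is the anode.
E°cell = E°(cathode) − E°(anode) = +2.878 − (−1.179) = +4.057 V.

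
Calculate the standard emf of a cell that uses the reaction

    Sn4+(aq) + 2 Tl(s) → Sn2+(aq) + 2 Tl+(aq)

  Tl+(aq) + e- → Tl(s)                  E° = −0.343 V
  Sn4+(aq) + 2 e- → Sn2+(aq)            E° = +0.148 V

Sn4+(aq) gains electrons, so the Sn⁴⁺/Sn²⁺ couple is the cathode; the Tl⁺/Tl couple is the anode.
E°cell = E°(cathode) − E°(anode) = +0.148 − (−0.343) = +0.491 V.

+0.491 V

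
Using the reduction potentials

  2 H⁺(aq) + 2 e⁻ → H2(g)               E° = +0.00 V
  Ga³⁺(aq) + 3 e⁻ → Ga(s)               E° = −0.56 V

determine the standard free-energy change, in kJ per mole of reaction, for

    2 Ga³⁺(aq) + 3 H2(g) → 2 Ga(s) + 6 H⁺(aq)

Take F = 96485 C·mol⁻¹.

In the reaction as written Ga³⁺(aq) is reduced, so the Ga³⁺/Ga couple is the cathode and 2H⁺/H₂ is the anode.
E°cell = −0.56 − (+0.00) = −0.56 V; balancing electrons gives n = 6.
ΔG° = −nFE°cell = −(6)(96485)(−0.56) J/mol = +324 kJ/mol.

+324 kJ/mol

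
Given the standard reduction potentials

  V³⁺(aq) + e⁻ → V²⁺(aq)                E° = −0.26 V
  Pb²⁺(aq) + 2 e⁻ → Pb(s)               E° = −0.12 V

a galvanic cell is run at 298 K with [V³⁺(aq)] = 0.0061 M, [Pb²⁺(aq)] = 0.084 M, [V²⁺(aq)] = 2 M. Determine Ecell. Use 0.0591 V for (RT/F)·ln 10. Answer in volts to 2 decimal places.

+0.26 V

Since E°(Pb²⁺/Pb) > E°(V³⁺/V²⁺), Pb²⁺/Pb serves as the cathode.
E°cell = −0.12 − (−0.26) = +0.14 V, with n = 2 electrons transferred.
The balanced reaction is Pb²⁺(aq) + 2 V²⁺(aq) → Pb(s) + 2 V³⁺(aq), so Q = [V³⁺(aq)]^2 / ([Pb²⁺(aq)]·[V²⁺(aq)]^2) = 0.000111 and log Q = −3.956.
Applying E = E° − (RT ln10/nF)·log Q gives +0.14 − (0.0591/2)(−3.956) = +0.26 V.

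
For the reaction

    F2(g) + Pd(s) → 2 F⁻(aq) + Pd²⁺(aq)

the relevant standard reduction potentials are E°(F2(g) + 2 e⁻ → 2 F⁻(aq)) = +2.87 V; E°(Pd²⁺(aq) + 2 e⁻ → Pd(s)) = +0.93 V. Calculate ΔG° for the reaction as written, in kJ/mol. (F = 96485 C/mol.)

In the reaction as written F2(g) is reduced, so the F₂/F⁻ couple is the cathode and Pd²⁺/Pd is the anode.
E°cell = +2.87 − (+0.93) = +1.94 V; balancing electrons gives n = 2.
ΔG° = −nFE°cell = −(2)(96485)(+1.94) J/mol = −374 kJ/mol.

−374 kJ/mol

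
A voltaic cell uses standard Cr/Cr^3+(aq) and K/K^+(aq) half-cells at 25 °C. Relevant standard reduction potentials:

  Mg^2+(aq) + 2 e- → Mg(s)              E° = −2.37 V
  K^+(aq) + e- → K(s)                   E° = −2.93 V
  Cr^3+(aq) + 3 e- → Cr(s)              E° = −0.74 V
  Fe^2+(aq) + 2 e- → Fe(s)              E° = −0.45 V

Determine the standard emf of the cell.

Of the two couples in this cell, the one with the more positive reduction potential is reduced at the cathode: here that is Cr³⁺/Cr (−0.74 V); K⁺/K (−2.93 V) is the anode.
E°cell = E°(cathode) − E°(anode) = −0.74 − (−2.93) = +2.19 V.

+2.19 V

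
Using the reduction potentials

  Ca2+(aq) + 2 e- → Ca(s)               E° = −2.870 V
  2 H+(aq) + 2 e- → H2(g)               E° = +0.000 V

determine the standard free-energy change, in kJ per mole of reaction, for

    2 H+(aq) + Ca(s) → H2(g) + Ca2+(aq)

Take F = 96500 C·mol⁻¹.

−554 kJ/mol

In the reaction as written H+(aq) is reduced, so the 2H⁺/H₂ couple is the cathode and Ca²⁺/Ca is the anode.
E°cell = +0.000 − (−2.870) = +2.870 V; balancing electrons gives n = 2.
ΔG° = −nFE°cell = −(2)(96500)(+2.870) J/mol = −554 kJ/mol.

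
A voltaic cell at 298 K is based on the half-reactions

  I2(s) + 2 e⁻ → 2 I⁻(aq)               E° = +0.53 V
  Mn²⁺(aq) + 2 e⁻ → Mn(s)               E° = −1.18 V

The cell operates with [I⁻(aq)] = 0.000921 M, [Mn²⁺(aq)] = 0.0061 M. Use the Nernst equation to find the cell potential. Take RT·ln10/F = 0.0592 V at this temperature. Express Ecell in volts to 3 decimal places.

+1.955 V

The I₂/I⁻ couple has the more positive E°, so it is the cathode; Mn²⁺/Mn is the anode.
E°cell = E°cat − E°an = +0.53 − (−1.18) = +1.71 V; n = 2.
For the overall reaction I2(s) + Mn(s) → 2 I⁻(aq) + Mn²⁺(aq), Q = [I⁻(aq)]^2·[Mn²⁺(aq)] = 5.17×10^−9, giving log Q = −8.286.
Applying E = E° − (RT ln10/nF)·log Q gives +1.71 − (0.0592/2)(−8.286) = +1.955 V.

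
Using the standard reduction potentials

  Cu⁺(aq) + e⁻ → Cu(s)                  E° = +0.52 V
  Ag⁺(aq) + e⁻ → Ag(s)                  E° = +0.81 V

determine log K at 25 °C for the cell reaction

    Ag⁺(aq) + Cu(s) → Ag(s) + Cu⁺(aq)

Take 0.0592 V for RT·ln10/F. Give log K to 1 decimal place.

The Ag⁺/Ag couple is reduced (cathode); E°cell = +0.81 − (+0.52) = +0.29 V with n = 1.
At equilibrium E = 0, so log K = nE°cell / 0.0592 = (1)(+0.29) / 0.0592 = 4.9.

log K = 4.9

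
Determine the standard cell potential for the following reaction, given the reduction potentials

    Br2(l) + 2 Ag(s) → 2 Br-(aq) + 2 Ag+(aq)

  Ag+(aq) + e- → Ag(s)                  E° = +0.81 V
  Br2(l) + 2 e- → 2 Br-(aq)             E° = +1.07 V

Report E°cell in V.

+0.26 V

In the reaction as written, Br2(l) is reduced (cathode) and Ag+(aq) is produced by oxidation at the anode.
E°cell = E°(cathode) − E°(anode) = +1.07 − (+0.81) = +0.26 V.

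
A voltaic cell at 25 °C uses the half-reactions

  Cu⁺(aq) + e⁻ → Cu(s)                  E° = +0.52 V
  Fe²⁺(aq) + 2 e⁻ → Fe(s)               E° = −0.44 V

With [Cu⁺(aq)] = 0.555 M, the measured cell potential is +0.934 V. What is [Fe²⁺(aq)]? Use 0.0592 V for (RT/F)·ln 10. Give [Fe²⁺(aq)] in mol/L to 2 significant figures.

2.3 M

The Cu⁺/Cu couple has the larger reduction potential, so it is the cathode: E°cell = +0.52 − (−0.44) = +0.96 V and n = 2.
From the Nernst equation, log Q = n(E° − E)/0.0592 = 2·(+0.96 − (+0.934))/0.0592 = 0.878.
Balancing electrons gives 2 Cu⁺(aq) + Fe(s) → 2 Cu(s) + Fe²⁺(aq); thus Q = [Fe²⁺(aq)] / [Cu⁺(aq)]^2.
Isolating [Fe²⁺(aq)] in Q = 10^{0.878} yields log [Fe²⁺(aq)] = 0.367, i.e. 2.3 M.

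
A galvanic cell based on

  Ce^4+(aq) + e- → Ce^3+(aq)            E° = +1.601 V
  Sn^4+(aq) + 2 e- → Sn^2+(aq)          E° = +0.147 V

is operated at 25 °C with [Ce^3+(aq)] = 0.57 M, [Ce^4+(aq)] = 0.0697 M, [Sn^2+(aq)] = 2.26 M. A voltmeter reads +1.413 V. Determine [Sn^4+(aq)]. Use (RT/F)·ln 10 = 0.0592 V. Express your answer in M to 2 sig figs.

0.82 M

Ce⁴⁺/Ce³⁺ is the cathode (higher E°); E°cell = +1.601 − (+0.147) = +1.454 V with n = 2.
From the Nernst equation, log Q = n(E° − E)/0.0592 = 2·(+1.454 − (+1.413))/0.0592 = 1.385.
For 2 Ce^4+(aq) + Sn^2+(aq) → 2 Ce^3+(aq) + Sn^4+(aq), the reaction quotient is Q = ([Ce^3+(aq)]^2·[Sn^4+(aq)]) / ([Ce^4+(aq)]^2·[Sn^2+(aq)]).
Solving for the unknown gives log [Sn^4+(aq)] = −0.086, so [Sn^4+(aq)] ≈ 0.82 M.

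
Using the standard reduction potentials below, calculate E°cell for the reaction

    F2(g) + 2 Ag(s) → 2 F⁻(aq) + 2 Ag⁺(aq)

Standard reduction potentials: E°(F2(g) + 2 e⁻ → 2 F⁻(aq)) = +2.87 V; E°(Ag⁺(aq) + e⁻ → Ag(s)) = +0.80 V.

+2.07 V

F2(g) gains electrons, so the F₂/F⁻ couple is the cathode; the Ag⁺/Ag couple is the anode.
E°cell = E°(cathode) − E°(anode) = +2.87 − (+0.80) = +2.07 V.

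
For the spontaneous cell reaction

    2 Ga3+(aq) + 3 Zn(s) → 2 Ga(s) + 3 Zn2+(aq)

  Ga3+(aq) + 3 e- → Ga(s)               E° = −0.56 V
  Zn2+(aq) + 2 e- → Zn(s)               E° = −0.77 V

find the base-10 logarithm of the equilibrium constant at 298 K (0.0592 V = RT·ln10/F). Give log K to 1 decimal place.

log K = 21.3

The Ga³⁺/Ga couple is reduced (cathode); E°cell = −0.56 − (−0.77) = +0.21 V with n = 6.
At equilibrium E = 0, so log K = nE°cell / 0.0592 = (6)(+0.21) / 0.0592 = 21.3.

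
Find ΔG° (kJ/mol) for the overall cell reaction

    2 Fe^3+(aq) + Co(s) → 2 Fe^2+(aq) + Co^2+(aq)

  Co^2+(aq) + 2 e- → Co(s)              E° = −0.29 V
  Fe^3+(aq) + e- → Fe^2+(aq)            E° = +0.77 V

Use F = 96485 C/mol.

In the reaction as written Fe^3+(aq) is reduced, so the Fe³⁺/Fe²⁺ couple is the cathode and Co²⁺/Co is the anode.
E°cell = +0.77 − (−0.29) = +1.06 V; balancing electrons gives n = 2.
ΔG° = −nFE°cell = −(2)(96485)(+1.06) J/mol = −205 kJ/mol.

−205 kJ/mol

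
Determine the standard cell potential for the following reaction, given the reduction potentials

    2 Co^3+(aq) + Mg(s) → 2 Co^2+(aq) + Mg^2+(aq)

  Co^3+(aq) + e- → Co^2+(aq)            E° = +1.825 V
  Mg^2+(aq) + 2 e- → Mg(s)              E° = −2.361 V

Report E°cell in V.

Co^3+(aq) gains electrons, so the Co³⁺/Co²⁺ couple is the cathode; the Mg²⁺/Mg couple is the anode.
E°cell = E°(cathode) − E°(anode) = +1.825 − (−2.361) = +4.186 V.

+4.186 V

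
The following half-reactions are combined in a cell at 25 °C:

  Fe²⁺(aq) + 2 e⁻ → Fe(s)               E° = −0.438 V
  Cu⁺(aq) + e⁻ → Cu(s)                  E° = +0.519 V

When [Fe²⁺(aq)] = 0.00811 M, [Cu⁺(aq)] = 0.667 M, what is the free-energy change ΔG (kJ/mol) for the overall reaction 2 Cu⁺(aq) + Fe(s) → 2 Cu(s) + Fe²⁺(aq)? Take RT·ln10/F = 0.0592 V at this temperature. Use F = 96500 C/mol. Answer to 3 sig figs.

−195 kJ/mol

E°cell = +0.519 − (−0.438) = +0.957 V; the balanced reaction transfers n = 2 electrons.
Q = [Fe²⁺(aq)] / [Cu⁺(aq)]^2 = 0.0182, so log Q = −1.739 and E = +0.957 − (0.0592/2)(−1.739) = +1.0085 V.
Then ΔG = −nFE = −2 × 96500 × +1.0085 J/mol = −195 kJ/mol.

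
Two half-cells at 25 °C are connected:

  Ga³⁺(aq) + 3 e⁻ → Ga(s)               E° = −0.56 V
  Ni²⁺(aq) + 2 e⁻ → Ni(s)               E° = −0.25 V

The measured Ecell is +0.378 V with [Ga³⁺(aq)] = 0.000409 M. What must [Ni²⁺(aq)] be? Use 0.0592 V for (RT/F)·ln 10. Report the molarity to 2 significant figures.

Ni²⁺/Ni is the cathode (higher E°); E°cell = −0.25 − (−0.56) = +0.31 V with n = 6.
Since E = E° − (0.0592/n)·log Q, log Q = n(E° − E)/0.0592 = −6.892.
The balanced reaction is 3 Ni²⁺(aq) + 2 Ga(s) → 3 Ni(s) + 2 Ga³⁺(aq), so Q = [Ga³⁺(aq)]^2 / [Ni²⁺(aq)]^3.
Substituting the known concentrations and solving, log [Ni²⁺(aq)] = 0.038 and [Ni²⁺(aq)] = 1.1 M.

1.1 M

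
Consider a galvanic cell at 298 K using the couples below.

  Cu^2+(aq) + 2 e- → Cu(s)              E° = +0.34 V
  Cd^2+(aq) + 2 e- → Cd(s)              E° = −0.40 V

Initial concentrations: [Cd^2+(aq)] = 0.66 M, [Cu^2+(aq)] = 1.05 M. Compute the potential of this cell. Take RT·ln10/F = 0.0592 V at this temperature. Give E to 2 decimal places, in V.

+0.75 V

Since E°(Cu²⁺/Cu) > E°(Cd²⁺/Cd), Cu²⁺/Cu serves as the cathode.
E°cell = +0.34 − (−0.40) = +0.74 V, with n = 2 electrons transferred.
Balancing gives Cu^2+(aq) + Cd(s) → Cu(s) + Cd^2+(aq); hence Q = [Cd^2+(aq)] / [Cu^2+(aq)] = 0.629 (log Q = −0.202).
By the Nernst equation, E = +0.74 − (0.0592/2)·(−0.202) = +0.75 V.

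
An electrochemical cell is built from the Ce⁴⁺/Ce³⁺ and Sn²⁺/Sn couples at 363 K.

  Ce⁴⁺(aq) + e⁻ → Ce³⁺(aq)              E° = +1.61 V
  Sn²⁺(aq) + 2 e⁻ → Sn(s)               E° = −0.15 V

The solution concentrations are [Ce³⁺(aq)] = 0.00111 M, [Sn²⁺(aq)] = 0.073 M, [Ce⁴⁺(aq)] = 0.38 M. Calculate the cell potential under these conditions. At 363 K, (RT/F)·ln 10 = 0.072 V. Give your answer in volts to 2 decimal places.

+1.98 V

Since E°(Ce⁴⁺/Ce³⁺) > E°(Sn²⁺/Sn), Ce⁴⁺/Ce³⁺ serves as the cathode.
The standard potential is +1.61 − (−0.15) = +1.76 V and the balanced reaction transfers n = 2 electrons.
Balancing gives 2 Ce⁴⁺(aq) + Sn(s) → 2 Ce³⁺(aq) + Sn²⁺(aq); hence Q = ([Ce³⁺(aq)]^2·[Sn²⁺(aq)]) / [Ce⁴⁺(aq)]^2 = 6.23×10^−7 (log Q = −6.206).
E = E° − (0.072/n)·log Q = +1.76 − (0.072/2)(−6.206) = +1.98 V.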